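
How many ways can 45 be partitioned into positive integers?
89134

p(n) counts ways to write n as a sum of positive integers (order ignored).
Euler's pentagonal recurrence: p(k) = p(k-1) + p(k-2) - p(k-5) - p(k-7) + p(k-12) + p(k-15) - ... (offsets j(3j∓1)/2, signs ++--, p(0)=1, p(<0)=0).
DP table for k = 0..44: p(0)=1, p(1)=1, p(2)=2, p(3)=3, p(4)=5, p(5)=7, p(6)=11, p(7)=15, p(8)=22, p(9)=30, p(10)=42, p(11)=56, p(12)=77, p(13)=101, p(14)=135, p(15)=176, p(16)=231, p(17)=297, p(18)=385, p(19)=490, p(20)=627, p(21)=792, p(22)=1002, p(23)=1255, p(24)=1575, p(25)=1958, p(26)=2436, p(27)=3010, p(28)=3718, p(29)=4565, p(30)=5604, p(31)=6842, p(32)=8349, p(33)=10143, p(34)=12310, p(35)=14883, p(36)=17977, p(37)=21637, p(38)=26015, p(39)=31185, p(40)=37338, p(41)=44583, p(42)=53174, p(43)=63261, p(44)=75175.
Final step: p(45) = p(44) + p(43) - p(40) - p(38) + p(33) + p(30) - p(23) - p(19) + p(10) + p(5)
= 75175 + 63261 - 37338 - 26015 + 10143 + 5604 - 1255 - 490 + 42 + 7
= 89134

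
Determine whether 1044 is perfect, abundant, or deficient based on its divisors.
abundant

Proper divisors of 1044: sum = 1 + 2 + 3 + 4 + 6 + 9 + 12 + 18 + ... + 174 + 261 + 348 + 522 (17 divisors) = 1686
Since 1686 > 1044, 1044 is abundant.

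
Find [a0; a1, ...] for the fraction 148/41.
[3; 1, 1, 1, 1, 3, 2]

Euclidean algorithm steps:
148 = 3 × 41 + 25
41 = 1 × 25 + 16
25 = 1 × 16 + 9
16 = 1 × 9 + 7
9 = 1 × 7 + 2
7 = 3 × 2 + 1
2 = 2 × 1 + 0
Continued fraction: [3; 1, 1, 1, 1, 3, 2]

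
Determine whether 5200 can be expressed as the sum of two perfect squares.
4² + 72² (a=4, b=72)

Factorization: 5200 = 2^4 × 5^2 × 13
By Fermat: n is sum of two squares iff every prime p ≡ 3 (mod 4) appears to even power.
All primes ≡ 3 (mod 4) appear to even power.
Search a = 0, 1, 2, … for 5200 - a² a perfect square: first hit at a = 4: 5200 - 16 = 5184 = 72².
5200 = 4² + 72² = 16 + 5184 ✓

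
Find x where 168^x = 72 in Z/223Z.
56

Baby-step giant-step with step n = ⌈√223⌉ = 15.
Baby steps 168^j mod 223 (j:value) for j=0..14: 0:1, 1:168, 2:126, 3:206, 4:43, 5:88, 6:66, 7:161, 8:65, 9:216, 10:162, 11:10, 12:119, 13:145, 14:53.
Giant-step multiplier: 168^(-15) ≡ 168^(222-15) = 168^207 ≡ 209 (mod 223).
Giant steps γ_i = 72·209^i mod 223: γ_0=72, γ_1=107, γ_2=63, γ_3=10 (in table at j=11).
x = i·n + j = 3·15 + 11 = 56.
Check: 168^56 ≡ 72 (mod 223).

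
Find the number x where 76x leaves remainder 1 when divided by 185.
56

gcd(76, 185) = 1, so the inverse exists.
Extended Euclidean algorithm on (185, 76):
185 = 2 × 76 + 33  ⟹  33 = (1)·185 + (-2)·76
76 = 2 × 33 + 10  ⟹  10 = (-2)·185 + (5)·76
33 = 3 × 10 + 3  ⟹  3 = (7)·185 + (-17)·76
10 = 3 × 3 + 1  ⟹  1 = (-23)·185 + (56)·76
So (56)·76 ≡ 1 (mod 185), i.e. 76^(-1) ≡ 56 (mod 185).
Check: 76 × 56 = 4256 ≡ 1 (mod 185)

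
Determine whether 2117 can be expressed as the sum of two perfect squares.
1² + 46² (a=1, b=46)

Factorization: 2117 = 29 × 73
By Fermat: n is sum of two squares iff every prime p ≡ 3 (mod 4) appears to even power.
All primes ≡ 3 (mod 4) appear to even power.
Search a = 0, 1, 2, … for 2117 - a² a perfect square: first hit at a = 1: 2117 - 1 = 2116 = 46².
2117 = 1² + 46² = 1 + 2116 ✓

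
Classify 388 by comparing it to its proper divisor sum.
deficient

Proper divisors of 388: sum = 1 + 2 + 4 + 97 + 194 = 298
Since 298 < 388, 388 is deficient.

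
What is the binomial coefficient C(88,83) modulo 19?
13

Using Lucas' theorem:
Write n=88 and k=83 in base 19:
n in base 19: [4, 12]
k in base 19: [4, 7]
C(88,83) mod 19 = ∏ C(n_i, k_i) mod 19
Digit binomials (mod 19): C(4,4) = 1; C(12,7) = 792 ≡ 13
Product: 1 × 13 = 13 ≡ 13 (mod 19)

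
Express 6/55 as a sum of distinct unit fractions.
1/10 + 1/110

Greedy algorithm:
6/55: ceiling(55/6) = 10, use 1/10
1/110: ceiling(110/1) = 110, use 1/110
Result: 6/55 = 1/10 + 1/110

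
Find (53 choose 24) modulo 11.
7

Using Lucas' theorem:
Write n=53 and k=24 in base 11:
n in base 11: [4, 9]
k in base 11: [2, 2]
C(53,24) mod 11 = ∏ C(n_i, k_i) mod 11
Digit binomials (mod 11): C(4,2) = 6; C(9,2) = 36 ≡ 3
Product: 6 × 3 = 18 ≡ 7 (mod 11)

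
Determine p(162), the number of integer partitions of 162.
129913904637

p(n) counts ways to write n as a sum of positive integers (order ignored).
Euler's pentagonal recurrence: p(k) = p(k-1) + p(k-2) - p(k-5) - p(k-7) + p(k-12) + p(k-15) - ... (offsets j(3j∓1)/2, signs ++--, p(0)=1, p(<0)=0).
DP table for k = 0..161: p(0)=1, p(1)=1, p(2)=2, p(3)=3, p(4)=5, p(5)=7, p(6)=11, p(7)=15, p(8)=22, p(9)=30, p(10)=42, p(11)=56, p(12)=77, p(13)=101, p(14)=135, p(15)=176, p(16)=231, p(17)=297, p(18)=385, p(19)=490, p(20)=627, p(21)=792, p(22)=1002, p(23)=1255, p(24)=1575, p(25)=1958, p(26)=2436, p(27)=3010, p(28)=3718, p(29)=4565, p(30)=5604, p(31)=6842, p(32)=8349, p(33)=10143, p(34)=12310, p(35)=14883, p(36)=17977, p(37)=21637, p(38)=26015, p(39)=31185, p(40)=37338, p(41)=44583, p(42)=53174, p(43)=63261, p(44)=75175, p(45)=89134, p(46)=105558, p(47)=124754, p(48)=147273, p(49)=173525, p(50)=204226, p(51)=239943, p(52)=281589, p(53)=329931, p(54)=386155, p(55)=451276, p(56)=526823, p(57)=614154, p(58)=715220, p(59)=831820, p(60)=966467, p(61)=1121505, p(62)=1300156, p(63)=1505499, p(64)=1741630, p(65)=2012558, p(66)=2323520, p(67)=2679689, p(68)=3087735, p(69)=3554345, p(70)=4087968, p(71)=4697205, p(72)=5392783, p(73)=6185689, p(74)=7089500, p(75)=8118264, p(76)=9289091, p(77)=10619863, p(78)=12132164, p(79)=13848650, p(80)=15796476, p(81)=18004327, p(82)=20506255, p(83)=23338469, p(84)=26543660, p(85)=30167357, p(86)=34262962, p(87)=38887673, p(88)=44108109, p(89)=49995925, p(90)=56634173, p(91)=64112359, p(92)=72533807, p(93)=82010177, p(94)=92669720, p(95)=104651419, p(96)=118114304, p(97)=133230930, p(98)=150198136, p(99)=169229875, p(100)=190569292, p(101)=214481126, p(102)=241265379, p(103)=271248950, p(104)=304801365, p(105)=342325709, p(106)=384276336, p(107)=431149389, p(108)=483502844, p(109)=541946240, p(110)=607163746, p(111)=679903203, p(112)=761002156, p(113)=851376628, p(114)=952050665, p(115)=1064144451, p(116)=1188908248, p(117)=1327710076, p(118)=1482074143, p(119)=1653668665, p(120)=1844349560, p(121)=2056148051, p(122)=2291320912, p(123)=2552338241, p(124)=2841940500, p(125)=3163127352, p(126)=3519222692, p(127)=3913864295, p(128)=4351078600, p(129)=4835271870, p(130)=5371315400, p(131)=5964539504, p(132)=6620830889, p(133)=7346629512, p(134)=8149040695, p(135)=9035836076, p(136)=10015581680, p(137)=11097645016, p(138)=12292341831, p(139)=13610949895, p(140)=15065878135, p(141)=16670689208, p(142)=18440293320, p(143)=20390982757, p(144)=22540654445, p(145)=24908858009, p(146)=27517052599, p(147)=30388671978, p(148)=33549419497, p(149)=37027355200, p(150)=40853235313, p(151)=45060624582, p(152)=49686288421, p(153)=54770336324, p(154)=60356673280, p(155)=66493182097, p(156)=73232243759, p(157)=80630964769, p(158)=88751778802, p(159)=97662728555, p(160)=107438159466, p(161)=118159068427.
Final step: p(162) = p(161) + p(160) - p(157) - p(155) + p(150) + p(147) - p(140) - p(136) + p(127) + p(122) - p(111) - p(105) + p(92) + p(85) - p(70) - p(62) + p(45) + p(36) - p(17) - p(7)
= 118159068427 + 107438159466 - 80630964769 - 66493182097 + 40853235313 + 30388671978 - 15065878135 - 10015581680 + 3913864295 + 2291320912 - 679903203 - 342325709 + 72533807 + 30167357 - 4087968 - 1300156 + 89134 + 17977 - 297 - 15
= 129913904637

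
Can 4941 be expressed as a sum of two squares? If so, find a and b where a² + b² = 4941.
45² + 54² (a=45, b=54)

Factorization: 4941 = 3^4 × 61
By Fermat: n is sum of two squares iff every prime p ≡ 3 (mod 4) appears to even power.
All primes ≡ 3 (mod 4) appear to even power.
Search a = 0, 1, 2, … for 4941 - a² a perfect square: first hit at a = 45: 4941 - 2025 = 2916 = 54².
4941 = 45² + 54² = 2025 + 2916 ✓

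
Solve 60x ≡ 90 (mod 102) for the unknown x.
x ≡ 10 (mod 17)

gcd(60, 102) = 6, which divides 90, so solutions exist.
Divide through by 6: 10x ≡ 15 (mod 17).
Find 10^(-1) mod 17 by the extended Euclidean algorithm:
17 = 1 × 10 + 7  ⟹  7 = (1)·17 + (-1)·10
10 = 1 × 7 + 3  ⟹  3 = (-1)·17 + (2)·10
7 = 2 × 3 + 1  ⟹  1 = (3)·17 + (-5)·10
So (-5)·10 ≡ 1 (mod 17), i.e. 10^(-1) ≡ -5 ≡ 12 (mod 17).
x ≡ 12 × 15 = 180 ≡ 10 (mod 17).
Check: 60 × 10 = 600 ≡ 90 (mod 102).
x ≡ 10 (mod 17), giving 6 solutions mod 102.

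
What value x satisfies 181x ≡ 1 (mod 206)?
173

gcd(181, 206) = 1, so the inverse exists.
Extended Euclidean algorithm on (206, 181):
206 = 1 × 181 + 25  ⟹  25 = (1)·206 + (-1)·181
181 = 7 × 25 + 6  ⟹  6 = (-7)·206 + (8)·181
25 = 4 × 6 + 1  ⟹  1 = (29)·206 + (-33)·181
So (-33)·181 ≡ 1 (mod 206), i.e. 181^(-1) ≡ -33 ≡ 173 (mod 206).
Check: 181 × 173 = 31313 ≡ 1 (mod 206)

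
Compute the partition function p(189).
1527273599625

p(n) counts ways to write n as a sum of positive integers (order ignored).
Euler's pentagonal recurrence: p(k) = p(k-1) + p(k-2) - p(k-5) - p(k-7) + p(k-12) + p(k-15) - ... (offsets j(3j∓1)/2, signs ++--, p(0)=1, p(<0)=0).
DP table for k = 0..188: p(0)=1, p(1)=1, p(2)=2, p(3)=3, p(4)=5, p(5)=7, p(6)=11, p(7)=15, p(8)=22, p(9)=30, p(10)=42, p(11)=56, p(12)=77, p(13)=101, p(14)=135, p(15)=176, p(16)=231, p(17)=297, p(18)=385, p(19)=490, p(20)=627, p(21)=792, p(22)=1002, p(23)=1255, p(24)=1575, p(25)=1958, p(26)=2436, p(27)=3010, p(28)=3718, p(29)=4565, p(30)=5604, p(31)=6842, p(32)=8349, p(33)=10143, p(34)=12310, p(35)=14883, p(36)=17977, p(37)=21637, p(38)=26015, p(39)=31185, p(40)=37338, p(41)=44583, p(42)=53174, p(43)=63261, p(44)=75175, p(45)=89134, p(46)=105558, p(47)=124754, p(48)=147273, p(49)=173525, p(50)=204226, p(51)=239943, p(52)=281589, p(53)=329931, p(54)=386155, p(55)=451276, p(56)=526823, p(57)=614154, p(58)=715220, p(59)=831820, p(60)=966467, p(61)=1121505, p(62)=1300156, p(63)=1505499, p(64)=1741630, p(65)=2012558, p(66)=2323520, p(67)=2679689, p(68)=3087735, p(69)=3554345, p(70)=4087968, p(71)=4697205, p(72)=5392783, p(73)=6185689, p(74)=7089500, p(75)=8118264, p(76)=9289091, p(77)=10619863, p(78)=12132164, p(79)=13848650, p(80)=15796476, p(81)=18004327, p(82)=20506255, p(83)=23338469, p(84)=26543660, p(85)=30167357, p(86)=34262962, p(87)=38887673, p(88)=44108109, p(89)=49995925, p(90)=56634173, p(91)=64112359, p(92)=72533807, p(93)=82010177, p(94)=92669720, p(95)=104651419, p(96)=118114304, p(97)=133230930, p(98)=150198136, p(99)=169229875, p(100)=190569292, p(101)=214481126, p(102)=241265379, p(103)=271248950, p(104)=304801365, p(105)=342325709, p(106)=384276336, p(107)=431149389, p(108)=483502844, p(109)=541946240, p(110)=607163746, p(111)=679903203, p(112)=761002156, p(113)=851376628, p(114)=952050665, p(115)=1064144451, p(116)=1188908248, p(117)=1327710076, p(118)=1482074143, p(119)=1653668665, p(120)=1844349560, p(121)=2056148051, p(122)=2291320912, p(123)=2552338241, p(124)=2841940500, p(125)=3163127352, p(126)=3519222692, p(127)=3913864295, p(128)=4351078600, p(129)=4835271870, p(130)=5371315400, p(131)=5964539504, p(132)=6620830889, p(133)=7346629512, p(134)=8149040695, p(135)=9035836076, p(136)=10015581680, p(137)=11097645016, p(138)=12292341831, p(139)=13610949895, p(140)=15065878135, p(141)=16670689208, p(142)=18440293320, p(143)=20390982757, p(144)=22540654445, p(145)=24908858009, p(146)=27517052599, p(147)=30388671978, p(148)=33549419497, p(149)=37027355200, p(150)=40853235313, p(151)=45060624582, p(152)=49686288421, p(153)=54770336324, p(154)=60356673280, p(155)=66493182097, p(156)=73232243759, p(157)=80630964769, p(158)=88751778802, p(159)=97662728555, p(160)=107438159466, p(161)=118159068427, p(162)=129913904637, p(163)=142798995930, p(164)=156919475295, p(165)=172389800255, p(166)=189334822579, p(167)=207890420102, p(168)=228204732751, p(169)=250438925115, p(170)=274768617130, p(171)=301384802048, p(172)=330495499613, p(173)=362326859895, p(174)=397125074750, p(175)=435157697830, p(176)=476715857290, p(177)=522115831195, p(178)=571701605655, p(179)=625846753120, p(180)=684957390936, p(181)=749474411781, p(182)=819876908323, p(183)=896684817527, p(184)=980462880430, p(185)=1071823774337, p(186)=1171432692373, p(187)=1280011042268, p(188)=1398341745571.
Final step: p(189) = p(188) + p(187) - p(184) - p(182) + p(177) + p(174) - p(167) - p(163) + p(154) + p(149) - p(138) - p(132) + p(119) + p(112) - p(97) - p(89) + p(72) + p(63) - p(44) - p(34) + p(13) + p(2)
= 1398341745571 + 1280011042268 - 980462880430 - 819876908323 + 522115831195 + 397125074750 - 207890420102 - 142798995930 + 60356673280 + 37027355200 - 12292341831 - 6620830889 + 1653668665 + 761002156 - 133230930 - 49995925 + 5392783 + 1505499 - 75175 - 12310 + 101 + 2
= 1527273599625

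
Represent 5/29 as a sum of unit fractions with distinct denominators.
1/6 + 1/174

Greedy algorithm:
5/29: ceiling(29/5) = 6, use 1/6
1/174: ceiling(174/1) = 174, use 1/174
Result: 5/29 = 1/6 + 1/174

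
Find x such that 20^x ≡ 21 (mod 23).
7

Baby-step giant-step with step n = ⌈√23⌉ = 5.
Baby steps 20^j mod 23 (j:value) for j=0..4: 0:1, 1:20, 2:9, 3:19, 4:12.
Giant-step multiplier: 20^(-5) ≡ 20^(22-5) = 20^17 ≡ 7 (mod 23).
Giant steps γ_i = 21·7^i mod 23: γ_0=21, γ_1=9 (in table at j=2).
x = i·n + j = 1·5 + 2 = 7.
Check: 20^7 ≡ 21 (mod 23).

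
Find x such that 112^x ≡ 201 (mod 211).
56

Baby-step giant-step with step n = ⌈√211⌉ = 15.
Baby steps 112^j mod 211 (j:value) for j=0..14: 0:1, 1:112, 2:95, 3:90, 4:163, 5:110, 6:82, 7:111, 8:194, 9:206, 10:73, 11:158, 12:183, 13:29, 14:83.
Giant-step multiplier: 112^(-15) ≡ 112^(210-15) = 112^195 ≡ 88 (mod 211).
Giant steps γ_i = 201·88^i mod 211: γ_0=201, γ_1=175, γ_2=208, γ_3=158 (in table at j=11).
x = i·n + j = 3·15 + 11 = 56.
Check: 112^56 ≡ 201 (mod 211).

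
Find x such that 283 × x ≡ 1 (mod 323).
218

gcd(283, 323) = 1, so the inverse exists.
Extended Euclidean algorithm on (323, 283):
323 = 1 × 283 + 40  ⟹  40 = (1)·323 + (-1)·283
283 = 7 × 40 + 3  ⟹  3 = (-7)·323 + (8)·283
40 = 13 × 3 + 1  ⟹  1 = (92)·323 + (-105)·283
So (-105)·283 ≡ 1 (mod 323), i.e. 283^(-1) ≡ -105 ≡ 218 (mod 323).
Check: 283 × 218 = 61694 ≡ 1 (mod 323)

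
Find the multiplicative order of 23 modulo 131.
130

131 is prime, so ord(23) divides φ(131) = 130.
Divisors of 130: 1, 2, 5, 10, 13, 26, 65, 130.
Repeated squaring: 23^1 ≡ 23, 23^2 ≡ 5, 23^4 ≡ 25, 23^8 ≡ 101, 23^16 ≡ 114, 23^32 ≡ 27, 23^64 ≡ 74, 23^128 ≡ 105 (mod 131).
Test 23^d mod 131 for each divisor d in increasing order:
23^1 ≡ 23
23^2 ≡ 5
23^5 = 23^4·23^1 ≡ 51
23^10 = 23^8·23^2 ≡ 112
23^13 = 23^8·23^4·23^1 ≡ 42
23^26 = 23^16·23^8·23^2 ≡ 61
23^65 = 23^64·23^1 ≡ 130
23^130 = 23^128·23^2 ≡ 1  ← first divisor giving 1
The order is 130.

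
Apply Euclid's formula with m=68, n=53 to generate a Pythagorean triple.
(1815, 7208, 7433)

Euclid's formula: a = m² - n², b = 2mn, c = m² + n²
m = 68, n = 53
a = 68² - 53² = 4624 - 2809 = 1815
b = 2 × 68 × 53 = 7208
c = 68² + 53² = 4624 + 2809 = 7433
Verification: 1815² + 7208² = 3294225 + 51955264 = 55249489 = 7433² ✓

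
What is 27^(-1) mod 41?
38

gcd(27, 41) = 1, so the inverse exists.
Extended Euclidean algorithm on (41, 27):
41 = 1 × 27 + 14  ⟹  14 = (1)·41 + (-1)·27
27 = 1 × 14 + 13  ⟹  13 = (-1)·41 + (2)·27
14 = 1 × 13 + 1  ⟹  1 = (2)·41 + (-3)·27
So (-3)·27 ≡ 1 (mod 41), i.e. 27^(-1) ≡ -3 ≡ 38 (mod 41).
Check: 27 × 38 = 1026 ≡ 1 (mod 41)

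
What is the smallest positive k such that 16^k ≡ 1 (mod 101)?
25

101 is prime, so ord(16) divides φ(101) = 100.
Divisors of 100: 1, 2, 4, 5, 10, 20, 25, 50, 100.
Repeated squaring: 16^1 ≡ 16, 16^2 ≡ 54, 16^4 ≡ 88, 16^8 ≡ 68, 16^16 ≡ 79, 16^32 ≡ 80, 16^64 ≡ 37 (mod 101).
Test 16^d mod 101 for each divisor d in increasing order:
16^1 ≡ 16
16^2 ≡ 54
16^4 ≡ 88
16^5 = 16^4·16^1 ≡ 95
16^10 = 16^8·16^2 ≡ 36
16^20 = 16^16·16^4 ≡ 84
16^25 = 16^16·16^8·16^1 ≡ 1  ← first divisor giving 1
The order is 25.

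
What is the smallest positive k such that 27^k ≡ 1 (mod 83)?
41

83 is prime, so ord(27) divides φ(83) = 82.
Divisors of 82: 1, 2, 41, 82.
Repeated squaring: 27^1 ≡ 27, 27^2 ≡ 65, 27^4 ≡ 75, 27^8 ≡ 64, 27^16 ≡ 29, 27^32 ≡ 11, 27^64 ≡ 38 (mod 83).
Test 27^d mod 83 for each divisor d in increasing order:
27^1 ≡ 27
27^2 ≡ 65
27^41 = 27^32·27^8·27^1 ≡ 1  ← first divisor giving 1
The order is 41.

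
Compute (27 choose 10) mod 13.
0

Using Lucas' theorem:
Write n=27 and k=10 in base 13:
n in base 13: [2, 1]
k in base 13: [0, 10]
C(27,10) mod 13 = ∏ C(n_i, k_i) mod 13
Digit binomials (mod 13): C(2,0) = 1; C(1,10) = 0 (k_i > n_i)
Product: 1 × 0 = 0 ≡ 0 (mod 13)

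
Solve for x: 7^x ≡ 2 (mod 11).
3

Baby-step giant-step with step n = ⌈√11⌉ = 4.
Baby steps 7^j mod 11 (j:value) for j=0..3: 0:1, 1:7, 2:5, 3:2.
h = 2 is already in the table at j=3, so x = 3.
Check: 7^3 ≡ 2 (mod 11).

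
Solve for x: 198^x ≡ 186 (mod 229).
174

Baby-step giant-step with step n = ⌈√229⌉ = 16.
Baby steps 198^j mod 229 (j:value) for j=0..15: 0:1, 1:198, 2:45, 3:208, 4:193, 5:200, 6:212, 7:69, 8:151, 9:128, 10:154, 11:35, 12:60, 13:201, 14:181, 15:114.
Giant-step multiplier: 198^(-16) ≡ 198^(228-16) = 198^212 ≡ 37 (mod 229).
Giant steps γ_i = 186·37^i mod 229: γ_0=186, γ_1=12, γ_2=215, γ_3=169, γ_4=70, γ_5=71, γ_6=108, γ_7=103, γ_8=147, γ_9=172, γ_10=181 (in table at j=14).
x = i·n + j = 10·16 + 14 = 174.
Check: 198^174 ≡ 186 (mod 229).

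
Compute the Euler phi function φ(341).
300

341 = 11 × 31
φ(n) = n × ∏(1 - 1/p) for each prime p dividing n
φ(341) = 341 × (1 - 1/11) × (1 - 1/31) = 300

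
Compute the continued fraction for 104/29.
[3; 1, 1, 2, 2, 2]

Euclidean algorithm steps:
104 = 3 × 29 + 17
29 = 1 × 17 + 12
17 = 1 × 12 + 5
12 = 2 × 5 + 2
5 = 2 × 2 + 1
2 = 2 × 1 + 0
Continued fraction: [3; 1, 1, 2, 2, 2]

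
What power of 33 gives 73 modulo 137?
32

Baby-step giant-step with step n = ⌈√137⌉ = 12.
Baby steps 33^j mod 137 (j:value) for j=0..11: 0:1, 1:33, 2:130, 3:43, 4:49, 5:110, 6:68, 7:52, 8:72, 9:47, 10:44, 11:82.
Giant-step multiplier: 33^(-12) ≡ 33^(136-12) = 33^124 ≡ 4 (mod 137).
Giant steps γ_i = 73·4^i mod 137: γ_0=73, γ_1=18, γ_2=72 (in table at j=8).
x = i·n + j = 2·12 + 8 = 32.
Check: 33^32 ≡ 73 (mod 137).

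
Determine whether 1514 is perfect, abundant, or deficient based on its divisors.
deficient

Proper divisors of 1514: sum = 1 + 2 + 757 = 760
Since 760 < 1514, 1514 is deficient.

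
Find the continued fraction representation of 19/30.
[0; 1, 1, 1, 2, 1, 2]

Euclidean algorithm steps:
19 = 0 × 30 + 19
30 = 1 × 19 + 11
19 = 1 × 11 + 8
11 = 1 × 8 + 3
8 = 2 × 3 + 2
3 = 1 × 2 + 1
2 = 2 × 1 + 0
Continued fraction: [0; 1, 1, 1, 2, 1, 2]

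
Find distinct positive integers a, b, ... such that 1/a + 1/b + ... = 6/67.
1/12 + 1/161 + 1/129444

Greedy algorithm:
6/67: ceiling(67/6) = 12, use 1/12
5/804: ceiling(804/5) = 161, use 1/161
1/129444: ceiling(129444/1) = 129444, use 1/129444
Result: 6/67 = 1/12 + 1/161 + 1/129444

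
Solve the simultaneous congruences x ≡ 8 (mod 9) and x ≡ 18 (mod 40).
98

Using Chinese Remainder Theorem:
M = 9 × 40 = 360
M1 = 40, M2 = 9
y1 = 40^(-1) mod 9 = 7
y2 = 9^(-1) mod 40 = 9
x = (8×40×7 + 18×9×9) mod 360 = 98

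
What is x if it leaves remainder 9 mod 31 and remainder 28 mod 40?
908

Using Chinese Remainder Theorem:
M = 31 × 40 = 1240
M1 = 40, M2 = 31
y1 = 40^(-1) mod 31 = 7
y2 = 31^(-1) mod 40 = 31
x = (9×40×7 + 28×31×31) mod 1240 = 908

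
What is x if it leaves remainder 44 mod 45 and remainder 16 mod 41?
1574

Using Chinese Remainder Theorem:
M = 45 × 41 = 1845
M1 = 41, M2 = 45
y1 = 41^(-1) mod 45 = 11
y2 = 45^(-1) mod 41 = 31
x = (44×41×11 + 16×45×31) mod 1845 = 1574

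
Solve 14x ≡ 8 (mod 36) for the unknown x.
x ≡ 16 (mod 18)

gcd(14, 36) = 2, which divides 8, so solutions exist.
Divide through by 2: 7x ≡ 4 (mod 18).
Find 7^(-1) mod 18 by the extended Euclidean algorithm:
18 = 2 × 7 + 4  ⟹  4 = (1)·18 + (-2)·7
7 = 1 × 4 + 3  ⟹  3 = (-1)·18 + (3)·7
4 = 1 × 3 + 1  ⟹  1 = (2)·18 + (-5)·7
So (-5)·7 ≡ 1 (mod 18), i.e. 7^(-1) ≡ -5 ≡ 13 (mod 18).
x ≡ 13 × 4 = 52 ≡ 16 (mod 18).
Check: 14 × 16 = 224 ≡ 8 (mod 36).
x ≡ 16 (mod 18), giving 2 solutions mod 36.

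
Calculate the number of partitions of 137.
11097645016

p(n) counts ways to write n as a sum of positive integers (order ignored).
Euler's pentagonal recurrence: p(k) = p(k-1) + p(k-2) - p(k-5) - p(k-7) + p(k-12) + p(k-15) - ... (offsets j(3j∓1)/2, signs ++--, p(0)=1, p(<0)=0).
DP table for k = 0..136: p(0)=1, p(1)=1, p(2)=2, p(3)=3, p(4)=5, p(5)=7, p(6)=11, p(7)=15, p(8)=22, p(9)=30, p(10)=42, p(11)=56, p(12)=77, p(13)=101, p(14)=135, p(15)=176, p(16)=231, p(17)=297, p(18)=385, p(19)=490, p(20)=627, p(21)=792, p(22)=1002, p(23)=1255, p(24)=1575, p(25)=1958, p(26)=2436, p(27)=3010, p(28)=3718, p(29)=4565, p(30)=5604, p(31)=6842, p(32)=8349, p(33)=10143, p(34)=12310, p(35)=14883, p(36)=17977, p(37)=21637, p(38)=26015, p(39)=31185, p(40)=37338, p(41)=44583, p(42)=53174, p(43)=63261, p(44)=75175, p(45)=89134, p(46)=105558, p(47)=124754, p(48)=147273, p(49)=173525, p(50)=204226, p(51)=239943, p(52)=281589, p(53)=329931, p(54)=386155, p(55)=451276, p(56)=526823, p(57)=614154, p(58)=715220, p(59)=831820, p(60)=966467, p(61)=1121505, p(62)=1300156, p(63)=1505499, p(64)=1741630, p(65)=2012558, p(66)=2323520, p(67)=2679689, p(68)=3087735, p(69)=3554345, p(70)=4087968, p(71)=4697205, p(72)=5392783, p(73)=6185689, p(74)=7089500, p(75)=8118264, p(76)=9289091, p(77)=10619863, p(78)=12132164, p(79)=13848650, p(80)=15796476, p(81)=18004327, p(82)=20506255, p(83)=23338469, p(84)=26543660, p(85)=30167357, p(86)=34262962, p(87)=38887673, p(88)=44108109, p(89)=49995925, p(90)=56634173, p(91)=64112359, p(92)=72533807, p(93)=82010177, p(94)=92669720, p(95)=104651419, p(96)=118114304, p(97)=133230930, p(98)=150198136, p(99)=169229875, p(100)=190569292, p(101)=214481126, p(102)=241265379, p(103)=271248950, p(104)=304801365, p(105)=342325709, p(106)=384276336, p(107)=431149389, p(108)=483502844, p(109)=541946240, p(110)=607163746, p(111)=679903203, p(112)=761002156, p(113)=851376628, p(114)=952050665, p(115)=1064144451, p(116)=1188908248, p(117)=1327710076, p(118)=1482074143, p(119)=1653668665, p(120)=1844349560, p(121)=2056148051, p(122)=2291320912, p(123)=2552338241, p(124)=2841940500, p(125)=3163127352, p(126)=3519222692, p(127)=3913864295, p(128)=4351078600, p(129)=4835271870, p(130)=5371315400, p(131)=5964539504, p(132)=6620830889, p(133)=7346629512, p(134)=8149040695, p(135)=9035836076, p(136)=10015581680.
Final step: p(137) = p(136) + p(135) - p(132) - p(130) + p(125) + p(122) - p(115) - p(111) + p(102) + p(97) - p(86) - p(80) + p(67) + p(60) - p(45) - p(37) + p(20) + p(11)
= 10015581680 + 9035836076 - 6620830889 - 5371315400 + 3163127352 + 2291320912 - 1064144451 - 679903203 + 241265379 + 133230930 - 34262962 - 15796476 + 2679689 + 966467 - 89134 - 21637 + 627 + 56
= 11097645016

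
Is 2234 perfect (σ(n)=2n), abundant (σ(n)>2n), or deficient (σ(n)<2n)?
deficient

Proper divisors of 2234: sum = 1 + 2 + 1117 = 1120
Since 1120 < 2234, 2234 is deficient.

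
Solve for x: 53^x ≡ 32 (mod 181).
65

Baby-step giant-step with step n = ⌈√181⌉ = 14.
Baby steps 53^j mod 181 (j:value) for j=0..13: 0:1, 1:53, 2:94, 3:95, 4:148, 5:61, 6:156, 7:123, 8:3, 9:159, 10:101, 11:104, 12:82, 13:2.
Giant-step multiplier: 53^(-14) ≡ 53^(180-14) = 53^166 ≡ 111 (mod 181).
Giant steps γ_i = 32·111^i mod 181: γ_0=32, γ_1=113, γ_2=54, γ_3=21, γ_4=159 (in table at j=9).
x = i·n + j = 4·14 + 9 = 65.
Check: 53^65 ≡ 32 (mod 181).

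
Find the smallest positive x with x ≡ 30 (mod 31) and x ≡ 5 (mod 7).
61

Using Chinese Remainder Theorem:
M = 31 × 7 = 217
M1 = 7, M2 = 31
y1 = 7^(-1) mod 31 = 9
y2 = 31^(-1) mod 7 = 5
x = (30×7×9 + 5×31×5) mod 217 = 61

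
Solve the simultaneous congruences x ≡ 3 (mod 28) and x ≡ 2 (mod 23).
255

Using Chinese Remainder Theorem:
M = 28 × 23 = 644
M1 = 23, M2 = 28
y1 = 23^(-1) mod 28 = 11
y2 = 28^(-1) mod 23 = 14
x = (3×23×11 + 2×28×14) mod 644 = 255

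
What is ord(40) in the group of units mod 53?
26

53 is prime, so ord(40) divides φ(53) = 52.
Divisors of 52: 1, 2, 4, 13, 26, 52.
Repeated squaring: 40^1 ≡ 40, 40^2 ≡ 10, 40^4 ≡ 47, 40^8 ≡ 36, 40^16 ≡ 24, 40^32 ≡ 46 (mod 53).
Test 40^d mod 53 for each divisor d in increasing order:
40^1 ≡ 40
40^2 ≡ 10
40^4 ≡ 47
40^13 = 40^8·40^4·40^1 ≡ 52
40^26 = 40^16·40^8·40^2 ≡ 1  ← first divisor giving 1
The order is 26.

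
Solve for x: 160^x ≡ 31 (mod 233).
22

Baby-step giant-step with step n = ⌈√233⌉ = 16.
Baby steps 160^j mod 233 (j:value) for j=0..15: 0:1, 1:160, 2:203, 3:93, 4:201, 5:6, 6:28, 7:53, 8:92, 9:41, 10:36, 11:168, 12:85, 13:86, 14:13, 15:216.
Giant-step multiplier: 160^(-16) ≡ 160^(232-16) = 160^216 ≡ 46 (mod 233).
Giant steps γ_i = 31·46^i mod 233: γ_0=31, γ_1=28 (in table at j=6).
x = i·n + j = 1·16 + 6 = 22.
Check: 160^22 ≡ 31 (mod 233).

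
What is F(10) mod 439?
55

Matrix identity: Q^n = [[F_(n+1), F_n], [F_n, F_(n-1)]] with Q = [[1,1],[1,0]].
n = 10 = 1010₂. Square-and-multiply, entries mod 439:
Q^1 = [[1,1],[1,0]]
Q^2 = (Q^1)² = [[2,1],[1,1]]
Q^5 = (Q^2)²·Q = [[8,5],[5,3]]
Q^10 = (Q^5)² = [[89,55],[55,34]]
F_10 mod 439 = Q^10[0][1] = 55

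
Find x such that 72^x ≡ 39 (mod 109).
13

Baby-step giant-step with step n = ⌈√109⌉ = 11.
Baby steps 72^j mod 109 (j:value) for j=0..10: 0:1, 1:72, 2:61, 3:32, 4:15, 5:99, 6:43, 7:44, 8:7, 9:68, 10:100.
Giant-step multiplier: 72^(-11) ≡ 72^(108-11) = 72^97 ≡ 91 (mod 109).
Giant steps γ_i = 39·91^i mod 109: γ_0=39, γ_1=61 (in table at j=2).
x = i·n + j = 1·11 + 2 = 13.
Check: 72^13 ≡ 39 (mod 109).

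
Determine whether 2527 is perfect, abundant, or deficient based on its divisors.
deficient

Proper divisors of 2527: sum = 1 + 7 + 19 + 133 + 361 = 521
Since 521 < 2527, 2527 is deficient.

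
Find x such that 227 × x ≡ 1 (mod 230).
153

gcd(227, 230) = 1, so the inverse exists.
Extended Euclidean algorithm on (230, 227):
230 = 1 × 227 + 3  ⟹  3 = (1)·230 + (-1)·227
227 = 75 × 3 + 2  ⟹  2 = (-75)·230 + (76)·227
3 = 1 × 2 + 1  ⟹  1 = (76)·230 + (-77)·227
So (-77)·227 ≡ 1 (mod 230), i.e. 227^(-1) ≡ -77 ≡ 153 (mod 230).
Check: 227 × 153 = 34731 ≡ 1 (mod 230)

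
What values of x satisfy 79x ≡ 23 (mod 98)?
x ≡ 71 (mod 98)

gcd(79, 98) = 1, which divides 23, so solutions exist.
Find 79^(-1) mod 98 by the extended Euclidean algorithm:
98 = 1 × 79 + 19  ⟹  19 = (1)·98 + (-1)·79
79 = 4 × 19 + 3  ⟹  3 = (-4)·98 + (5)·79
19 = 6 × 3 + 1  ⟹  1 = (25)·98 + (-31)·79
So (-31)·79 ≡ 1 (mod 98), i.e. 79^(-1) ≡ -31 ≡ 67 (mod 98).
x ≡ 67 × 23 = 1541 ≡ 71 (mod 98).
Check: 79 × 71 = 5609 ≡ 23 (mod 98).
Unique solution: x ≡ 71 (mod 98)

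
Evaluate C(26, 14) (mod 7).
3

Using Lucas' theorem:
Write n=26 and k=14 in base 7:
n in base 7: [3, 5]
k in base 7: [2, 0]
C(26,14) mod 7 = ∏ C(n_i, k_i) mod 7
Digit binomials (mod 7): C(3,2) = 3; C(5,0) = 1
Product: 3 × 1 = 3 ≡ 3 (mod 7)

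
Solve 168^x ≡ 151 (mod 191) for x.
163

Baby-step giant-step with step n = ⌈√191⌉ = 14.
Baby steps 168^j mod 191 (j:value) for j=0..13: 0:1, 1:168, 2:147, 3:57, 4:26, 5:166, 6:2, 7:145, 8:103, 9:114, 10:52, 11:141, 12:4, 13:99.
Giant-step multiplier: 168^(-14) ≡ 168^(190-14) = 168^176 ≡ 51 (mod 191).
Giant steps γ_i = 151·51^i mod 191: γ_0=151, γ_1=61, γ_2=55, γ_3=131, γ_4=187, γ_5=178, γ_6=101, γ_7=185, γ_8=76, γ_9=56, γ_10=182, γ_11=114 (in table at j=9).
x = i·n + j = 11·14 + 9 = 163.
Check: 168^163 ≡ 151 (mod 191).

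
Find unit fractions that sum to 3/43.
1/15 + 1/323 + 1/208335

Greedy algorithm:
3/43: ceiling(43/3) = 15, use 1/15
2/645: ceiling(645/2) = 323, use 1/323
1/208335: ceiling(208335/1) = 208335, use 1/208335
Result: 3/43 = 1/15 + 1/323 + 1/208335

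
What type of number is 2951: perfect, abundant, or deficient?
deficient

Proper divisors of 2951: sum = 1 + 13 + 227 = 241
Since 241 < 2951, 2951 is deficient.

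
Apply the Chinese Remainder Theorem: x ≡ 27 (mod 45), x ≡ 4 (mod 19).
612

Using Chinese Remainder Theorem:
M = 45 × 19 = 855
M1 = 19, M2 = 45
y1 = 19^(-1) mod 45 = 19
y2 = 45^(-1) mod 19 = 11
x = (27×19×19 + 4×45×11) mod 855 = 612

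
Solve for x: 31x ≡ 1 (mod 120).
31

gcd(31, 120) = 1, so the inverse exists.
Extended Euclidean algorithm on (120, 31):
120 = 3 × 31 + 27  ⟹  27 = (1)·120 + (-3)·31
31 = 1 × 27 + 4  ⟹  4 = (-1)·120 + (4)·31
27 = 6 × 4 + 3  ⟹  3 = (7)·120 + (-27)·31
4 = 1 × 3 + 1  ⟹  1 = (-8)·120 + (31)·31
So (31)·31 ≡ 1 (mod 120), i.e. 31^(-1) ≡ 31 (mod 120).
Check: 31 × 31 = 961 ≡ 1 (mod 120)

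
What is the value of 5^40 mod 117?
40

Repeated squaring. Binary of 40 = 101000.
5^1 ≡ 5 (mod 117); 5^2 ≡ 25 (mod 117); 5^4 ≡ 40 (mod 117); 5^8 ≡ 79 (mod 117); 5^16 ≡ 40 (mod 117); 5^32 ≡ 79 (mod 117)
5^40 = 5^8 × 5^32 ≡ 40 (mod 117)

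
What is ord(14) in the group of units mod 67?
11

67 is prime, so ord(14) divides φ(67) = 66.
Divisors of 66: 1, 2, 3, 6, 11, 22, 33, 66.
Repeated squaring: 14^1 ≡ 14, 14^2 ≡ 62, 14^4 ≡ 25, 14^8 ≡ 22, 14^16 ≡ 15, 14^32 ≡ 24, 14^64 ≡ 40 (mod 67).
Test 14^d mod 67 for each divisor d in increasing order:
14^1 ≡ 14
14^2 ≡ 62
14^3 = 14^2·14^1 ≡ 64
14^6 = 14^4·14^2 ≡ 9
14^11 = 14^8·14^2·14^1 ≡ 1  ← first divisor giving 1
The order is 11.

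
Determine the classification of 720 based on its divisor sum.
abundant

Proper divisors of 720: sum = 1 + 2 + 3 + 4 + 5 + 6 + 8 + 9 + ... + 144 + 180 + 240 + 360 (29 divisors) = 1698
Since 1698 > 720, 720 is abundant.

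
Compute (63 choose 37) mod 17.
14

Using Lucas' theorem:
Write n=63 and k=37 in base 17:
n in base 17: [3, 12]
k in base 17: [2, 3]
C(63,37) mod 17 = ∏ C(n_i, k_i) mod 17
Digit binomials (mod 17): C(3,2) = 3; C(12,3) = 220 ≡ 16
Product: 3 × 16 = 48 ≡ 14 (mod 17)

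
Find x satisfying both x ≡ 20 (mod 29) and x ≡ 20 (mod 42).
20

Using Chinese Remainder Theorem:
M = 29 × 42 = 1218
M1 = 42, M2 = 29
y1 = 42^(-1) mod 29 = 9
y2 = 29^(-1) mod 42 = 29
x = (20×42×9 + 20×29×29) mod 1218 = 20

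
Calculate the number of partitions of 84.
26543660

p(n) counts ways to write n as a sum of positive integers (order ignored).
Euler's pentagonal recurrence: p(k) = p(k-1) + p(k-2) - p(k-5) - p(k-7) + p(k-12) + p(k-15) - ... (offsets j(3j∓1)/2, signs ++--, p(0)=1, p(<0)=0).
DP table for k = 0..83: p(0)=1, p(1)=1, p(2)=2, p(3)=3, p(4)=5, p(5)=7, p(6)=11, p(7)=15, p(8)=22, p(9)=30, p(10)=42, p(11)=56, p(12)=77, p(13)=101, p(14)=135, p(15)=176, p(16)=231, p(17)=297, p(18)=385, p(19)=490, p(20)=627, p(21)=792, p(22)=1002, p(23)=1255, p(24)=1575, p(25)=1958, p(26)=2436, p(27)=3010, p(28)=3718, p(29)=4565, p(30)=5604, p(31)=6842, p(32)=8349, p(33)=10143, p(34)=12310, p(35)=14883, p(36)=17977, p(37)=21637, p(38)=26015, p(39)=31185, p(40)=37338, p(41)=44583, p(42)=53174, p(43)=63261, p(44)=75175, p(45)=89134, p(46)=105558, p(47)=124754, p(48)=147273, p(49)=173525, p(50)=204226, p(51)=239943, p(52)=281589, p(53)=329931, p(54)=386155, p(55)=451276, p(56)=526823, p(57)=614154, p(58)=715220, p(59)=831820, p(60)=966467, p(61)=1121505, p(62)=1300156, p(63)=1505499, p(64)=1741630, p(65)=2012558, p(66)=2323520, p(67)=2679689, p(68)=3087735, p(69)=3554345, p(70)=4087968, p(71)=4697205, p(72)=5392783, p(73)=6185689, p(74)=7089500, p(75)=8118264, p(76)=9289091, p(77)=10619863, p(78)=12132164, p(79)=13848650, p(80)=15796476, p(81)=18004327, p(82)=20506255, p(83)=23338469.
Final step: p(84) = p(83) + p(82) - p(79) - p(77) + p(72) + p(69) - p(62) - p(58) + p(49) + p(44) - p(33) - p(27) + p(14) + p(7)
= 23338469 + 20506255 - 13848650 - 10619863 + 5392783 + 3554345 - 1300156 - 715220 + 173525 + 75175 - 10143 - 3010 + 135 + 15
= 26543660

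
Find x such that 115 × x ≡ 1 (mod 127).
74

gcd(115, 127) = 1, so the inverse exists.
Extended Euclidean algorithm on (127, 115):
127 = 1 × 115 + 12  ⟹  12 = (1)·127 + (-1)·115
115 = 9 × 12 + 7  ⟹  7 = (-9)·127 + (10)·115
12 = 1 × 7 + 5  ⟹  5 = (10)·127 + (-11)·115
7 = 1 × 5 + 2  ⟹  2 = (-19)·127 + (21)·115
5 = 2 × 2 + 1  ⟹  1 = (48)·127 + (-53)·115
So (-53)·115 ≡ 1 (mod 127), i.e. 115^(-1) ≡ -53 ≡ 74 (mod 127).
Check: 115 × 74 = 8510 ≡ 1 (mod 127)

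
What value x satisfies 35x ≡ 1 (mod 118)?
27

gcd(35, 118) = 1, so the inverse exists.
Extended Euclidean algorithm on (118, 35):
118 = 3 × 35 + 13  ⟹  13 = (1)·118 + (-3)·35
35 = 2 × 13 + 9  ⟹  9 = (-2)·118 + (7)·35
13 = 1 × 9 + 4  ⟹  4 = (3)·118 + (-10)·35
9 = 2 × 4 + 1  ⟹  1 = (-8)·118 + (27)·35
So (27)·35 ≡ 1 (mod 118), i.e. 35^(-1) ≡ 27 (mod 118).
Check: 35 × 27 = 945 ≡ 1 (mod 118)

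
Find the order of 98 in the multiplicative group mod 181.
180

181 is prime, so ord(98) divides φ(181) = 180.
Divisors of 180: 1, 2, 3, 4, 5, 6, 9, 10, 12, 15, 18, 20, 30, 36, 45, 60, 90, 180.
Repeated squaring: 98^1 ≡ 98, 98^2 ≡ 11, 98^4 ≡ 121, 98^8 ≡ 161, 98^16 ≡ 38, 98^32 ≡ 177, 98^64 ≡ 16, 98^128 ≡ 75 (mod 181).
Test 98^d mod 181 for each divisor d in increasing order:
98^1 ≡ 98
98^2 ≡ 11
98^3 = 98^2·98^1 ≡ 173
98^4 ≡ 121
98^5 = 98^4·98^1 ≡ 93
98^6 = 98^4·98^2 ≡ 64
98^9 = 98^8·98^1 ≡ 31
98^10 = 98^8·98^2 ≡ 142
98^12 = 98^8·98^4 ≡ 114
98^15 = 98^8·98^4·98^2·98^1 ≡ 174
98^18 = 98^16·98^2 ≡ 56
98^20 = 98^16·98^4 ≡ 73
98^30 = 98^16·98^8·98^4·98^2 ≡ 49
98^36 = 98^32·98^4 ≡ 59
98^45 = 98^32·98^8·98^4·98^1 ≡ 19
98^60 = 98^32·98^16·98^8·98^4 ≡ 48
98^90 = 98^64·98^16·98^8·98^2 ≡ 180
98^180 = 98^128·98^32·98^16·98^4 ≡ 1  ← first divisor giving 1
The order is 180.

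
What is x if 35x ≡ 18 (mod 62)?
x ≡ 20 (mod 62)

gcd(35, 62) = 1, which divides 18, so solutions exist.
Find 35^(-1) mod 62 by the extended Euclidean algorithm:
62 = 1 × 35 + 27  ⟹  27 = (1)·62 + (-1)·35
35 = 1 × 27 + 8  ⟹  8 = (-1)·62 + (2)·35
27 = 3 × 8 + 3  ⟹  3 = (4)·62 + (-7)·35
8 = 2 × 3 + 2  ⟹  2 = (-9)·62 + (16)·35
3 = 1 × 2 + 1  ⟹  1 = (13)·62 + (-23)·35
So (-23)·35 ≡ 1 (mod 62), i.e. 35^(-1) ≡ -23 ≡ 39 (mod 62).
x ≡ 39 × 18 = 702 ≡ 20 (mod 62).
Check: 35 × 20 = 700 ≡ 18 (mod 62).
Unique solution: x ≡ 20 (mod 62)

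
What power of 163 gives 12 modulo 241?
38

Baby-step giant-step with step n = ⌈√241⌉ = 16.
Baby steps 163^j mod 241 (j:value) for j=0..15: 0:1, 1:163, 2:59, 3:218, 4:107, 5:89, 6:47, 7:190, 8:122, 9:124, 10:209, 11:86, 12:40, 13:13, 14:191, 15:44.
Giant-step multiplier: 163^(-16) ≡ 163^(240-16) = 163^224 ≡ 54 (mod 241).
Giant steps γ_i = 12·54^i mod 241: γ_0=12, γ_1=166, γ_2=47 (in table at j=6).
x = i·n + j = 2·16 + 6 = 38.
Check: 163^38 ≡ 12 (mod 241).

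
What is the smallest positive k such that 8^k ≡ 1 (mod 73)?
3

73 is prime, so ord(8) divides φ(73) = 72.
Divisors of 72: 1, 2, 3, 4, 6, 8, 9, 12, 18, 24, 36, 72.
Repeated squaring: 8^1 ≡ 8, 8^2 ≡ 64, 8^4 ≡ 8, 8^8 ≡ 64, 8^16 ≡ 8, 8^32 ≡ 64, 8^64 ≡ 8 (mod 73).
Test 8^d mod 73 for each divisor d in increasing order:
8^1 ≡ 8
8^2 ≡ 64
8^3 = 8^2·8^1 ≡ 1  ← first divisor giving 1
The order is 3.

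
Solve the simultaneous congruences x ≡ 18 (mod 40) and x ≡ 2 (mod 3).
98

Using Chinese Remainder Theorem:
M = 40 × 3 = 120
M1 = 3, M2 = 40
y1 = 3^(-1) mod 40 = 27
y2 = 40^(-1) mod 3 = 1
x = (18×3×27 + 2×40×1) mod 120 = 98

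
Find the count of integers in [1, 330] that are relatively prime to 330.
80

330 = 2 × 3 × 5 × 11
φ(n) = n × ∏(1 - 1/p) for each prime p dividing n
φ(330) = 330 × (1 - 1/2) × (1 - 1/3) × (1 - 1/5) × (1 - 1/11) = 80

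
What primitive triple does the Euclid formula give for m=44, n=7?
(1887, 616, 1985)

Euclid's formula: a = m² - n², b = 2mn, c = m² + n²
m = 44, n = 7
a = 44² - 7² = 1936 - 49 = 1887
b = 2 × 44 × 7 = 616
c = 44² + 7² = 1936 + 49 = 1985
Verification: 1887² + 616² = 3560769 + 379456 = 3940225 = 1985² ✓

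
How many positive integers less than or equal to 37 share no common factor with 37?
36

37 = 37
φ(n) = n × ∏(1 - 1/p) for each prime p dividing n
φ(37) = 37 × (1 - 1/37) = 36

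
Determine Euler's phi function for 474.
156

474 = 2 × 3 × 79
φ(n) = n × ∏(1 - 1/p) for each prime p dividing n
φ(474) = 474 × (1 - 1/2) × (1 - 1/3) × (1 - 1/79) = 156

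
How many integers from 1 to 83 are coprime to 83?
82

83 = 83
φ(n) = n × ∏(1 - 1/p) for each prime p dividing n
φ(83) = 83 × (1 - 1/83) = 82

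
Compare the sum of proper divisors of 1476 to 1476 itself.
abundant

Proper divisors of 1476: sum = 1 + 2 + 3 + 4 + 6 + 9 + 12 + 18 + ... + 246 + 369 + 492 + 738 (17 divisors) = 2346
Since 2346 > 1476, 1476 is abundant.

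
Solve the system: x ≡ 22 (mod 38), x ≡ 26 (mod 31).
212

Using Chinese Remainder Theorem:
M = 38 × 31 = 1178
M1 = 31, M2 = 38
y1 = 31^(-1) mod 38 = 27
y2 = 38^(-1) mod 31 = 9
x = (22×31×27 + 26×38×9) mod 1178 = 212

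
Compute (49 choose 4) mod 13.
2

Using Lucas' theorem:
Write n=49 and k=4 in base 13:
n in base 13: [3, 10]
k in base 13: [0, 4]
C(49,4) mod 13 = ∏ C(n_i, k_i) mod 13
Digit binomials (mod 13): C(3,0) = 1; C(10,4) = 210 ≡ 2
Product: 1 × 2 = 2 ≡ 2 (mod 13)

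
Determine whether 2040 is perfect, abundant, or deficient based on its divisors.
abundant

Proper divisors of 2040: sum = 1 + 2 + 3 + 4 + 5 + 6 + 8 + 10 + ... + 408 + 510 + 680 + 1020 (31 divisors) = 4440
Since 4440 > 2040, 2040 is abundant.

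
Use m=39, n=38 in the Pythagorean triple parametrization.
(77, 2964, 2965)

Euclid's formula: a = m² - n², b = 2mn, c = m² + n²
m = 39, n = 38
a = 39² - 38² = 1521 - 1444 = 77
b = 2 × 39 × 38 = 2964
c = 39² + 38² = 1521 + 1444 = 2965
Verification: 77² + 2964² = 5929 + 8785296 = 8791225 = 2965² ✓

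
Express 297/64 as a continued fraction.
[4; 1, 1, 1, 3, 1, 1, 2]

Euclidean algorithm steps:
297 = 4 × 64 + 41
64 = 1 × 41 + 23
41 = 1 × 23 + 18
23 = 1 × 18 + 5
18 = 3 × 5 + 3
5 = 1 × 3 + 2
3 = 1 × 2 + 1
2 = 2 × 1 + 0
Continued fraction: [4; 1, 1, 1, 3, 1, 1, 2]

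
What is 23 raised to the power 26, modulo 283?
150

Repeated squaring. Binary of 26 = 11010.
23^1 ≡ 23 (mod 283); 23^2 ≡ 246 (mod 283); 23^4 ≡ 237 (mod 283); 23^8 ≡ 135 (mod 283); 23^16 ≡ 113 (mod 283)
23^26 = 23^2 × 23^8 × 23^16 ≡ 150 (mod 283)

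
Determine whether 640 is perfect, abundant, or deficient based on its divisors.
abundant

Proper divisors of 640: sum = 1 + 2 + 4 + 5 + 8 + 10 + 16 + 20 + 32 + 40 + 64 + 80 + 128 + 160 + 320 = 890
Since 890 > 640, 640 is abundant.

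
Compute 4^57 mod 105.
64

Repeated squaring. Binary of 57 = 111001.
4^1 ≡ 4 (mod 105); 4^2 ≡ 16 (mod 105); 4^4 ≡ 46 (mod 105); 4^8 ≡ 16 (mod 105); 4^16 ≡ 46 (mod 105); 4^32 ≡ 16 (mod 105)
4^57 = 4^1 × 4^8 × 4^16 × 4^32 ≡ 64 (mod 105)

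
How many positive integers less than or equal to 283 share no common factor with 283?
282

283 = 283
φ(n) = n × ∏(1 - 1/p) for each prime p dividing n
φ(283) = 283 × (1 - 1/283) = 282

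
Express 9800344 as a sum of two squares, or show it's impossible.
Not possible

Factorization: 9800344 = 2^3 × 107^3
By Fermat: n is sum of two squares iff every prime p ≡ 3 (mod 4) appears to even power.
Prime(s) ≡ 3 (mod 4) with odd exponent: [(107, 3)]
Therefore 9800344 cannot be expressed as a² + b².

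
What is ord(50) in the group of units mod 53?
52

53 is prime, so ord(50) divides φ(53) = 52.
Divisors of 52: 1, 2, 4, 13, 26, 52.
Repeated squaring: 50^1 ≡ 50, 50^2 ≡ 9, 50^4 ≡ 28, 50^8 ≡ 42, 50^16 ≡ 15, 50^32 ≡ 13 (mod 53).
Test 50^d mod 53 for each divisor d in increasing order:
50^1 ≡ 50
50^2 ≡ 9
50^4 ≡ 28
50^13 = 50^8·50^4·50^1 ≡ 23
50^26 = 50^16·50^8·50^2 ≡ 52
50^52 = 50^32·50^16·50^4 ≡ 1  ← first divisor giving 1
The order is 52.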